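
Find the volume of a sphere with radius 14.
Volume = (4/3) * pi * r³
Volume = (4/3) * pi * 14³
Volume = (4/3) * pi * 2744
Volume = 11494.04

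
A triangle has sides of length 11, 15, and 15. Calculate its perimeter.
Perimeter = sum of all sides
Perimeter = 11 + 15 + 15
Perimeter = 41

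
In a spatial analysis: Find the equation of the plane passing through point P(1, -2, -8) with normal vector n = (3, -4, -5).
d = n·P = (3)(1) + (-4)(-2) + (-5)(-8) = 51
Plane: 3x - 4y - 5z = 51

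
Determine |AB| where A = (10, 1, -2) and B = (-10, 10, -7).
d = √[(-20)² + (9)² + (-5)²] = √506 = 22.49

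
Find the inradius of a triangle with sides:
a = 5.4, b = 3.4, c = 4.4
s = (a+b+c)/2 = (5.4+3.4+4.4)/2 = 6.6
Area = √(s(s-a)(s-b)(s-c)) = √(6.6·1.2·3.2·2.2) = 7.46705
r = Area/s = 7.46705/6.6 = 1.131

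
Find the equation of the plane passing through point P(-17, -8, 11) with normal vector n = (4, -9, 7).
d = n·P = (4)(-17) + (-9)(-8) + (7)(11) = 81
Plane: 4x - 9y + 7z = 81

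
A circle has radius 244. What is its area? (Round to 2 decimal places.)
Area = pi * r²
Area = pi * 244²
Area = pi * 59536
Area = 187037.86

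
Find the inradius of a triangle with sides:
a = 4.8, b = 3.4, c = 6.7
s = (a+b+c)/2 = (4.8+3.4+6.7)/2 = 7.45
Area = √(s(s-a)(s-b)(s-c)) = √(7.45·2.65·4.05·0.75) = 7.74389
r = Area/s = 7.74389/7.45 = 1.039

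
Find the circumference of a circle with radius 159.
Circumference = 2 * pi * r
Circumference = 2 * pi * 159
Circumference = 999.03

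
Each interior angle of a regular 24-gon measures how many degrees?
Interior angle of a regular n-gon = (n-2)*180/n
Interior angle = (24-2)*180/24
Interior angle = 22*180/24
Interior angle = 3960/24
Interior angle = 165 degrees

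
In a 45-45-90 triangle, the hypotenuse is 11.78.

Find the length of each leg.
In a 45-45-90 triangle, hypotenuse = leg·√2  →  leg = hypotenuse/√2
leg = 11.78/√2 = 8.33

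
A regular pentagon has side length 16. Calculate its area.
For a regular 5-gon with side length s = 16:
Apothem a = s / (2*tan(pi/5)) = 16 / (2*tan(pi/5)) ≈ 11.0111
Perimeter P = 5 * 16 = 80
Area = (1/2) * P * a = (1/2) * 80 * 11.0111 = 440.44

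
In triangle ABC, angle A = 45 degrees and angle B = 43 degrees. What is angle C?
Sum of angles in a triangle = 180 degrees
Third angle = 180 - 45 - 43
Third angle = 92 degrees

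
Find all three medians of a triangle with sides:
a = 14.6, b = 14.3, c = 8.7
Using m_x = ½√(2y² + 2z² - x²):
m_a = ½√(2·14.3² + 2·8.7² - 14.6²) = ½√347.2 = 9.317
m_b = ½√(2·14.6² + 2·8.7² - 14.3²) = ½√373.21 = 9.659
m_c = ½√(2·14.6² + 2·14.3² - 8.7²) = ½√759.61 = 13.78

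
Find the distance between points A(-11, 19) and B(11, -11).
Using the distance formula: d = sqrt((x₂-x₁)² + (y₂-y₁)²)
dx = 11 - (-11) = 22
dy = (-11) - 19 = -30
d = sqrt(22² + (-30)²) = sqrt(484 + 900) = sqrt(1384) = 37.20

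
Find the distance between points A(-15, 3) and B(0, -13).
Using the distance formula: d = sqrt((x₂-x₁)² + (y₂-y₁)²)
dx = 0 - (-15) = 15
dy = (-13) - 3 = -16
d = sqrt(15² + (-16)²) = sqrt(225 + 256) = sqrt(481) = 21.93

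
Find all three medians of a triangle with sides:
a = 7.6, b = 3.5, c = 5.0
Using m_x = ½√(2y² + 2z² - x²):
m_a = ½√(2·3.5² + 2·5.0² - 7.6²) = ½√16.74 = 2.046
m_b = ½√(2·7.6² + 2·5.0² - 3.5²) = ½√153.27 = 6.19
m_c = ½√(2·7.6² + 2·3.5² - 5.0²) = ½√115.02 = 5.362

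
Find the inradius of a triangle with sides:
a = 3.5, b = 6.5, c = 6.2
s = (a+b+c)/2 = (3.5+6.5+6.2)/2 = 8.1
Area = √(s(s-a)(s-b)(s-c)) = √(8.1·4.6·1.6·1.9) = 10.6429
r = Area/s = 10.6429/8.1 = 1.314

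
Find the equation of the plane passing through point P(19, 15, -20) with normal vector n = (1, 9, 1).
d = n·P = (1)(19) + (9)(15) + (1)(-20) = 134
Plane: x + 9y + z = 134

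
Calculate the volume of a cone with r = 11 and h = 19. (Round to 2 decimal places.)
Volume = (1/3) * pi * r² * h
Volume = (1/3) * pi * 11² * 19
Volume = (1/3) * pi * 121 * 19
Volume = (1/3) * pi * 2299
Volume = 2407.51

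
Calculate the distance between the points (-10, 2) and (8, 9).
Using the distance formula: d = sqrt((x₂-x₁)² + (y₂-y₁)²)
dx = 8 - (-10) = 18
dy = 9 - 2 = 7
d = sqrt(18² + 7²) = sqrt(324 + 49) = sqrt(373) = 19.31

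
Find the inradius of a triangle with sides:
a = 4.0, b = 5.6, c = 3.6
s = (a+b+c)/2 = (4.0+5.6+3.6)/2 = 6.6
Area = √(s(s-a)(s-b)(s-c)) = √(6.6·2.6·1·3) = 7.17496
r = Area/s = 7.17496/6.6 = 1.087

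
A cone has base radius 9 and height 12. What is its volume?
Volume = (1/3) * pi * r² * h
Volume = (1/3) * pi * 9² * 12
Volume = (1/3) * pi * 81 * 12
Volume = (1/3) * pi * 972
Volume = 1017.88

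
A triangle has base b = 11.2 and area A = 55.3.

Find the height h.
A = ½bh  →  h = 2A/b
h = 2·55.3/11.2 = 9.875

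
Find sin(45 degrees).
sin(45 degrees) = sqrt(2)/2
Decimal approximation: 0.7071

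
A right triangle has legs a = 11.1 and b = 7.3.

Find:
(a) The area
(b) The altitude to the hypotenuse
(a) Area = ½ab = ½·11.1·7.3 = 40.515
(b) Hypotenuse c = √(11.1² + 7.3²) = √176.5 = 13.2853
    Area = ½·c·h_c  →  h_c = 2·Area/c = 2·40.515/13.2853 = 6.099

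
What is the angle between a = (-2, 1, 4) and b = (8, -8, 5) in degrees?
a·b = -4, |a|² = 21, |b|² = 153
cos θ = -4/√3213 ≈ -0.07057
θ ≈ 94.05°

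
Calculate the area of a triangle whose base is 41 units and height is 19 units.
Area = (1/2) * base * height
Area = (1/2) * 41 * 19
Area = 389.50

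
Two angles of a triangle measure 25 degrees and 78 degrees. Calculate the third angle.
Sum of angles in a triangle = 180 degrees
Third angle = 180 - 25 - 78
Third angle = 77 degrees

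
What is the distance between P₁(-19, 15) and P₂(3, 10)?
Using the distance formula: d = sqrt((x₂-x₁)² + (y₂-y₁)²)
dx = 3 - (-19) = 22
dy = 10 - 15 = -5
d = sqrt(22² + (-5)²) = sqrt(484 + 25) = sqrt(509) = 22.56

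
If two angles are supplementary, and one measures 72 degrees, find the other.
Supplementary angles sum to 180 degrees.
Other angle = 180 - 72
Other angle = 108 degrees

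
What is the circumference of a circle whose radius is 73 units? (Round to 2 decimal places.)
Circumference = 2 * pi * r
Circumference = 2 * pi * 73
Circumference = 458.67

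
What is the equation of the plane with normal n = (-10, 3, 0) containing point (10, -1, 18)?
d = n·P = (-10)(10) + (3)(-1) + (0)(18) = -103
Plane: -10x + 3y = -103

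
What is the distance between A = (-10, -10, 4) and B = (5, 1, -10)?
d = √[(15)² + (11)² + (-14)²] = √542 = 23.28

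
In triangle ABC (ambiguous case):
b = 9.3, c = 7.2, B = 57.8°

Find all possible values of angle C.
sin(C)/c = sin(B)/b  →  sin(C) = c·sin(B)/b = 7.2·sin(57.8°)/9.3 = 0.655117
C₁ = arcsin(0.655117) = 40.93°,  C₂ = 180° - C₁ = 139.07°
Check C₂: A = 180° - 57.8° - 139.07° = -16.87° ≤ 0, rejected
C = 40.93° (one solution)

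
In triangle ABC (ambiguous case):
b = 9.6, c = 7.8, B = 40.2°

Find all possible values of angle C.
sin(C)/c = sin(B)/b  →  sin(C) = c·sin(B)/b = 7.8·sin(40.2°)/9.6 = 0.524434
C₁ = arcsin(0.524434) = 31.63°,  C₂ = 180° - C₁ = 148.37°
Check C₂: A = 180° - 40.2° - 148.37° = -8.57° ≤ 0, rejected
C = 31.63° (one solution)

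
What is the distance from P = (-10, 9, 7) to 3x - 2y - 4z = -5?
d = |3(-10) + (-2)(9) + (-4)(7) - (-5)| / √(3² + (-2)² + (-4)²) = 71/√29 = 13.18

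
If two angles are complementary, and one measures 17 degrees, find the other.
Complementary angles sum to 90 degrees.
Other angle = 90 - 17
Other angle = 73 degrees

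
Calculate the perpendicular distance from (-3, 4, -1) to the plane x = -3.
d = |1(-3) + 0(4) + 0(-1) - (-3)| / √(1² + 0² + 0²) = 0/√1 = 0.0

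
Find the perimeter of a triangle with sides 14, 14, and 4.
Perimeter = sum of all sides
Perimeter = 14 + 14 + 4
Perimeter = 32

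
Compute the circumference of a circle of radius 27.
Circumference = 2 * pi * r
Circumference = 2 * pi * 27
Circumference = 169.65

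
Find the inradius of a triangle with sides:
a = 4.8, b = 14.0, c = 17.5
s = (a+b+c)/2 = (4.8+14.0+17.5)/2 = 18.15
Area = √(s(s-a)(s-b)(s-c)) = √(18.15·13.35·4.15·0.65) = 25.5658
r = Area/s = 25.5658/18.15 = 1.409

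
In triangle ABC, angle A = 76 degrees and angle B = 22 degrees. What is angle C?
Sum of angles in a triangle = 180 degrees
Third angle = 180 - 76 - 22
Third angle = 82 degrees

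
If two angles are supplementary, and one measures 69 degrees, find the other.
Supplementary angles sum to 180 degrees.
Other angle = 180 - 69
Other angle = 111 degrees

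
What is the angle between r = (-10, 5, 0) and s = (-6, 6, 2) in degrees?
r·s = 90, |r|² = 125, |s|² = 76
cos θ = 90/√9500 ≈ 0.9234
θ ≈ 22.57°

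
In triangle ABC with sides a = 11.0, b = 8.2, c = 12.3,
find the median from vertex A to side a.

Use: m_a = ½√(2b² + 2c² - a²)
m_a = ½√(2·8.2² + 2·12.3² - 11.0²)
m_a = ½√(134.48 + 302.58 - 121) = ½√316.06 = 8.889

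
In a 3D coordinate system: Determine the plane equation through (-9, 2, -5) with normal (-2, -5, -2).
d = n·P = (-2)(-9) + (-5)(2) + (-2)(-5) = 18
Plane: -2x - 5y - 2z = 18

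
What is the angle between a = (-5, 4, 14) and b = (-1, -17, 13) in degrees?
a·b = 119, |a|² = 237, |b|² = 459
cos θ = 119/√108783 ≈ 0.3608
θ ≈ 68.85°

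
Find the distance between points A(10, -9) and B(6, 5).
Using the distance formula: d = sqrt((x₂-x₁)² + (y₂-y₁)²)
dx = 6 - 10 = -4
dy = 5 - (-9) = 14
d = sqrt((-4)² + 14²) = sqrt(16 + 196) = sqrt(212) = 14.56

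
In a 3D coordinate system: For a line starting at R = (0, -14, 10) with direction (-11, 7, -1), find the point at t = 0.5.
P(0.5) = (0 + (-11)(0.5), -14 + 7(0.5), 10 + (-1)(0.5)) = (-5.5, -10.5, 9.5)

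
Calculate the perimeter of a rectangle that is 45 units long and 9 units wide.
Perimeter = 2 * (length + width)
Perimeter = 2 * (45 + 9)
Perimeter = 2 * 54
Perimeter = 108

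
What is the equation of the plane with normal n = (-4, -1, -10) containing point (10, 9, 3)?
d = n·P = (-4)(10) + (-1)(9) + (-10)(3) = -79
Plane: -4x - y - 10z = -79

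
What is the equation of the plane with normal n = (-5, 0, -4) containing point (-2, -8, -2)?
d = n·P = (-5)(-2) + (0)(-8) + (-4)(-2) = 18
Plane: -5x - 4z = 18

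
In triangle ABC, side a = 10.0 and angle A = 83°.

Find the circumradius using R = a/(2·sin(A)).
R = a/(2·sin(A)) = 10.0/(2·sin(83°))
R = 10.0/(2·0.992546) = 10.0/1.985092 = 5.038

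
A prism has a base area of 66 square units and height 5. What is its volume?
Volume = base area * height
Volume = 66 * 5
Volume = 330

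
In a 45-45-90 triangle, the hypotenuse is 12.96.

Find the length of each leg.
In a 45-45-90 triangle, hypotenuse = leg·√2  →  leg = hypotenuse/√2
leg = 12.96/√2 = 9.164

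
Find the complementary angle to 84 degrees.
Complementary angles sum to 90 degrees.
Other angle = 90 - 84
Other angle = 6 degrees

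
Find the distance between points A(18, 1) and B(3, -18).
Using the distance formula: d = sqrt((x₂-x₁)² + (y₂-y₁)²)
dx = 3 - 18 = -15
dy = (-18) - 1 = -19
d = sqrt((-15)² + (-19)²) = sqrt(225 + 361) = sqrt(586) = 24.21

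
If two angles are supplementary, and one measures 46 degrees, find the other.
Supplementary angles sum to 180 degrees.
Other angle = 180 - 46
Other angle = 134 degrees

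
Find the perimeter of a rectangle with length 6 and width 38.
Perimeter = 2 * (length + width)
Perimeter = 2 * (6 + 38)
Perimeter = 2 * 44
Perimeter = 88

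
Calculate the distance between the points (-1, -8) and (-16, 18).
Using the distance formula: d = sqrt((x₂-x₁)² + (y₂-y₁)²)
dx = (-16) - (-1) = -15
dy = 18 - (-8) = 26
d = sqrt((-15)² + 26²) = sqrt(225 + 676) = sqrt(901) = 30.02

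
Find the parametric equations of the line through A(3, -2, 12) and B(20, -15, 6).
Direction vector d = B - A = (17, -13, -6)
x = 3 + 17t, y = -2 - 13t, z = 12 - 6t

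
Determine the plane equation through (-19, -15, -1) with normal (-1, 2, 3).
d = n·P = (-1)(-19) + (2)(-15) + (3)(-1) = -14
Plane: -x + 2y + 3z = -14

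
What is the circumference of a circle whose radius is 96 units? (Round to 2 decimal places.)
Circumference = 2 * pi * r
Circumference = 2 * pi * 96
Circumference = 603.19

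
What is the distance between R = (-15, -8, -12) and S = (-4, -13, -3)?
d = √[(11)² + (-5)² + (9)²] = √227 = 15.07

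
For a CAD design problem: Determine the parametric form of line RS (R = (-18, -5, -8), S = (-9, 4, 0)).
Direction vector d = S - R = (9, 9, 8)
x = -18 + 9t, y = -5 + 9t, z = -8 + 8t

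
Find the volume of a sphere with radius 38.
Volume = (4/3) * pi * r³
Volume = (4/3) * pi * 38³
Volume = (4/3) * pi * 54872
Volume = 229847.30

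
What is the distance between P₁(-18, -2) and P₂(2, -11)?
Using the distance formula: d = sqrt((x₂-x₁)² + (y₂-y₁)²)
dx = 2 - (-18) = 20
dy = (-11) - (-2) = -9
d = sqrt(20² + (-9)²) = sqrt(400 + 81) = sqrt(481) = 21.93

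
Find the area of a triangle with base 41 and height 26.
Area = (1/2) * base * height
Area = (1/2) * 41 * 26
Area = 533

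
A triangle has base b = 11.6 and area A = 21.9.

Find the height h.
A = ½bh  →  h = 2A/b
h = 2·21.9/11.6 = 3.776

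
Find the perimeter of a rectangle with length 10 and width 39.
Perimeter = 2 * (length + width)
Perimeter = 2 * (10 + 39)
Perimeter = 2 * 49
Perimeter = 98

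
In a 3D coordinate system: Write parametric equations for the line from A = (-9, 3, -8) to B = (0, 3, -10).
Direction vector d = B - A = (9, 0, -2)
x = -9 + 9t, y = 3, z = -8 - 2t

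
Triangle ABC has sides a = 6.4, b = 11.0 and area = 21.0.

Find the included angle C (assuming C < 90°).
Area = ½ab·sin(C)  →  sin(C) = 2·Area/(ab)
sin(C) = 2·21.0/(6.4·11.0) = 0.596591
C = arcsin(0.596591) = 36.63°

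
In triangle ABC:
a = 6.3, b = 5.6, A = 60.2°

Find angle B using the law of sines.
sin(B)/b = sin(A)/a
sin(B) = b·sin(A)/a = 5.6·sin(60.2°)/6.3 = 0.771347
B = arcsin(0.771347) = 50.48°  (b ≤ a, so B ≤ A and the acute solution is unique)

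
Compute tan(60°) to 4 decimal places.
tan(60 degrees) = sqrt(3)
Decimal approximation: 1.7321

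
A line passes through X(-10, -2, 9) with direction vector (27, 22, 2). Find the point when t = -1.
P(-1) = (-10 + 27(-1), -2 + 22(-1), 9 + 2(-1)) = (-37, -24, 7)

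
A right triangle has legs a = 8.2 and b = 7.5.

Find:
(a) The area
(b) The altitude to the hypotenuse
(a) Area = ½ab = ½·8.2·7.5 = 30.75
(b) Hypotenuse c = √(8.2² + 7.5²) = √123.49 = 11.1126
    Area = ½·c·h_c  →  h_c = 2·Area/c = 2·30.75/11.1126 = 5.534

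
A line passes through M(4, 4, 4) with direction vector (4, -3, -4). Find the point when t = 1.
P(1) = (4 + 4(1), 4 + (-3)(1), 4 + (-4)(1)) = (8, 1, 0)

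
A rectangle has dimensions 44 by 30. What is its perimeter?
Perimeter = 2 * (length + width)
Perimeter = 2 * (44 + 30)
Perimeter = 2 * 74
Perimeter = 148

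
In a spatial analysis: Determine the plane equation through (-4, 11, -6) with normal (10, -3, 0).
d = n·P = (10)(-4) + (-3)(11) + (0)(-6) = -73
Plane: 10x - 3y = -73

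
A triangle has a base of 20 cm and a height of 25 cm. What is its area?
Area = (1/2) * base * height
Area = (1/2) * 20 * 25
Area = 250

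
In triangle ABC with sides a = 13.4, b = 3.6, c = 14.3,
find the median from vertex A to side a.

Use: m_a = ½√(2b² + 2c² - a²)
m_a = ½√(2·3.6² + 2·14.3² - 13.4²)
m_a = ½√(25.92 + 408.98 - 179.56) = ½√255.34 = 7.99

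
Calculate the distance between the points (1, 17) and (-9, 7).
Using the distance formula: d = sqrt((x₂-x₁)² + (y₂-y₁)²)
dx = (-9) - 1 = -10
dy = 7 - 17 = -10
d = sqrt((-10)² + (-10)²) = sqrt(100 + 100) = sqrt(200) = 14.14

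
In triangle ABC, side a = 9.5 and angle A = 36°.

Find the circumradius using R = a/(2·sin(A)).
R = a/(2·sin(A)) = 9.5/(2·sin(36°))
R = 9.5/(2·0.587785) = 9.5/1.175571 = 8.081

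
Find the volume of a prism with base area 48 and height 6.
Volume = base area * height
Volume = 48 * 6
Volume = 288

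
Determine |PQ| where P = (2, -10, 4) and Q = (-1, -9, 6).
d = √[(-3)² + (1)² + (2)²] = √14 = 3.742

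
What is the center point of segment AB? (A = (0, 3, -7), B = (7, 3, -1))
Midpoint = ((0+7)/2, (3+3)/2, (-7-1)/2) = (3.5, 3, -4)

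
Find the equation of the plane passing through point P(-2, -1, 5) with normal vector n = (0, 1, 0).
d = n·P = (0)(-2) + (1)(-1) + (0)(5) = -1
Plane: y = -1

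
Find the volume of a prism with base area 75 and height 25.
Volume = base area * height
Volume = 75 * 25
Volume = 1875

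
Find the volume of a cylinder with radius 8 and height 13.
Volume = pi * r² * h
Volume = pi * 8² * 13
Volume = pi * 64 * 13
Volume = pi * 832
Volume = 2613.81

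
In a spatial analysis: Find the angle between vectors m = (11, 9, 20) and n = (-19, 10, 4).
m·n = -39, |m|² = 602, |n|² = 477
cos θ = -39/√287154 ≈ -0.07278
θ ≈ 94.17°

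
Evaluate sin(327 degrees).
sin(327 degrees) = -0.5446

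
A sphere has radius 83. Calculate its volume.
Volume = (4/3) * pi * r³
Volume = (4/3) * pi * 83³
Volume = (4/3) * pi * 571787
Volume = 2395095.78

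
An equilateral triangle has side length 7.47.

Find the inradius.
For an equilateral triangle, r = s/(2√3) where s is the side.
r = 7.47/(2√3) = 7.47/3.464102 = 2.156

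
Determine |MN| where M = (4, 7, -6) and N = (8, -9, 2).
d = √[(4)² + (-16)² + (8)²] = √336 = 18.33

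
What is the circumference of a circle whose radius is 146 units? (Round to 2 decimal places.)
Circumference = 2 * pi * r
Circumference = 2 * pi * 146
Circumference = 917.35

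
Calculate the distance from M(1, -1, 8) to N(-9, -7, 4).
d = √[(-10)² + (-6)² + (-4)²] = √152 = 12.33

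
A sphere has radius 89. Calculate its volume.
Volume = (4/3) * pi * r³
Volume = (4/3) * pi * 89³
Volume = (4/3) * pi * 704969
Volume = 2952967.24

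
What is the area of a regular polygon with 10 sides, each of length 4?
For a regular 10-gon with side length s = 4:
Apothem a = s / (2*tan(pi/10)) = 4 / (2*tan(pi/10)) ≈ 6.1554
Perimeter P = 10 * 4 = 40
Area = (1/2) * P * a = (1/2) * 40 * 6.1554 = 123.11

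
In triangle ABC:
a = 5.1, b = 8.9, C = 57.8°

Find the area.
Using A = ½ab·sin(C):
A = ½·5.1·8.9·sin(57.8°) = ½·45.39·0.846193 = 19.2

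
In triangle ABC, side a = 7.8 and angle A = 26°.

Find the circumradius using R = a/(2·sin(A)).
R = a/(2·sin(A)) = 7.8/(2·sin(26°))
R = 7.8/(2·0.438371) = 7.8/0.876742 = 8.897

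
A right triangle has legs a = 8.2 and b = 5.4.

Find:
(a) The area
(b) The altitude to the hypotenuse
(a) Area = ½ab = ½·8.2·5.4 = 22.14
(b) Hypotenuse c = √(8.2² + 5.4²) = √96.4 = 9.81835
    Area = ½·c·h_c  →  h_c = 2·Area/c = 2·22.14/9.81835 = 4.51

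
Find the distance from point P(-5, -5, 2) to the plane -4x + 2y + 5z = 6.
d = |(-4)(-5) + 2(-5) + 5(2) - (6)| / √((-4)² + 2² + 5²) = 14/√45 = 2.087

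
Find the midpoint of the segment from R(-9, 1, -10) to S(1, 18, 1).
Midpoint = ((-9+1)/2, (1+18)/2, (-10+1)/2) = (-4, 9.5, -4.5)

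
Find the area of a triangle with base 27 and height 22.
Area = (1/2) * base * height
Area = (1/2) * 27 * 22
Area = 297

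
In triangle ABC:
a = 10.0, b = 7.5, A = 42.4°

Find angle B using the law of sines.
sin(B)/b = sin(A)/a
sin(B) = b·sin(A)/a = 7.5·sin(42.4°)/10.0 = 0.505727
B = arcsin(0.505727) = 30.38°  (b ≤ a, so B ≤ A and the acute solution is unique)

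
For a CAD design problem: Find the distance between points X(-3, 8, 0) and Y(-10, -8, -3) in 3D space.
d = √[(-7)² + (-16)² + (-3)²] = √314 = 17.72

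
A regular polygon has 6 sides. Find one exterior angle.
Exterior angle of a regular n-gon = 360/n
Exterior angle = 360/6
Exterior angle = 60 degrees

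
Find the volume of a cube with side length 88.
Volume = s³
Volume = 88³
Volume = 681472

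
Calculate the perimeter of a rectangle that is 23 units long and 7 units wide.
Perimeter = 2 * (length + width)
Perimeter = 2 * (23 + 7)
Perimeter = 2 * 30
Perimeter = 60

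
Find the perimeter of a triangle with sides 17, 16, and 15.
Perimeter = sum of all sides
Perimeter = 17 + 16 + 15
Perimeter = 48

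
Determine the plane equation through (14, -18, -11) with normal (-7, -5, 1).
d = n·P = (-7)(14) + (-5)(-18) + (1)(-11) = -19
Plane: -7x - 5y + z = -19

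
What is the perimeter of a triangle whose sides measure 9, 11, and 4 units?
Perimeter = sum of all sides
Perimeter = 9 + 11 + 4
Perimeter = 24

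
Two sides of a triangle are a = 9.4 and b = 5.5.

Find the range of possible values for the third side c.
By the triangle inequality: |a - b| < c < a + b
|9.4 - 5.5| < c < 9.4 + 5.5
3.9 < c < 14.9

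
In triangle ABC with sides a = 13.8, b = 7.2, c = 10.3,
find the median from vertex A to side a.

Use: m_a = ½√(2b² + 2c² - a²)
m_a = ½√(2·7.2² + 2·10.3² - 13.8²)
m_a = ½√(103.68 + 212.18 - 190.44) = ½√125.42 = 5.6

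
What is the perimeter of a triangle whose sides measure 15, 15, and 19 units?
Perimeter = sum of all sides
Perimeter = 15 + 15 + 19
Perimeter = 49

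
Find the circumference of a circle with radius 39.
Circumference = 2 * pi * r
Circumference = 2 * pi * 39
Circumference = 245.04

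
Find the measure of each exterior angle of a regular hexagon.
Exterior angle of a regular n-gon = 360/n
Exterior angle = 360/6
Exterior angle = 60 degrees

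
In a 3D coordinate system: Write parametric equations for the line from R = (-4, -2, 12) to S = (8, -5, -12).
Direction vector d = S - R = (12, -3, -24)
x = -4 + 12t, y = -2 - 3t, z = 12 - 24t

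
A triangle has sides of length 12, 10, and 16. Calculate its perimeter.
Perimeter = sum of all sides
Perimeter = 12 + 10 + 16
Perimeter = 38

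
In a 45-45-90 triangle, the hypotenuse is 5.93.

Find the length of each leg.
In a 45-45-90 triangle, hypotenuse = leg·√2  →  leg = hypotenuse/√2
leg = 5.93/√2 = 4.193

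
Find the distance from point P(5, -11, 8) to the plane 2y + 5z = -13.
d = |0(5) + 2(-11) + 5(8) - (-13)| / √(0² + 2² + 5²) = 31/√29 = 5.757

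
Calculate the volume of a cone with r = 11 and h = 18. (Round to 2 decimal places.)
Volume = (1/3) * pi * r² * h
Volume = (1/3) * pi * 11² * 18
Volume = (1/3) * pi * 121 * 18
Volume = (1/3) * pi * 2178
Volume = 2280.80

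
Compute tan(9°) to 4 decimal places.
tan(9 degrees) = 0.1584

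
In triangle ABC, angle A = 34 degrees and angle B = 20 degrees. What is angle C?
Sum of angles in a triangle = 180 degrees
Third angle = 180 - 34 - 20
Third angle = 126 degrees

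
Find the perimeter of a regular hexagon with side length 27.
Perimeter = number of sides * side length
Perimeter = 6 * 27
Perimeter = 162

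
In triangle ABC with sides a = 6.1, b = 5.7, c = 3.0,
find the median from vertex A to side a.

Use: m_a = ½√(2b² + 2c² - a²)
m_a = ½√(2·5.7² + 2·3.0² - 6.1²)
m_a = ½√(64.98 + 18 - 37.21) = ½√45.77 = 3.383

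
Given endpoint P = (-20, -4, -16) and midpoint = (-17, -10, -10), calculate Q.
Q = (2×(-17) - (-20), 2×(-10) - (-4), 2×(-10) - (-16)) = (-14, -16, -4)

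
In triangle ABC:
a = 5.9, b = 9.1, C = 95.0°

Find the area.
Using A = ½ab·sin(C):
A = ½·5.9·9.1·sin(95.0°) = ½·53.69·0.996195 = 26.74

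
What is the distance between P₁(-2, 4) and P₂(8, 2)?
Using the distance formula: d = sqrt((x₂-x₁)² + (y₂-y₁)²)
dx = 8 - (-2) = 10
dy = 2 - 4 = -2
d = sqrt(10² + (-2)²) = sqrt(100 + 4) = sqrt(104) = 10.20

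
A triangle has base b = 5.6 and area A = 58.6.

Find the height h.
A = ½bh  →  h = 2A/b
h = 2·58.6/5.6 = 20.93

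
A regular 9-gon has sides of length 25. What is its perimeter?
Perimeter = number of sides * side length
Perimeter = 9 * 25
Perimeter = 225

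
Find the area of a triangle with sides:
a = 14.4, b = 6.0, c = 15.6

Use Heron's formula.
s = (a+b+c)/2 = (14.4+6.0+15.6)/2 = 18
A = √(s(s-a)(s-b)(s-c)) = √(18·3.6·12·2.4)
A = √1866.24 = 43.2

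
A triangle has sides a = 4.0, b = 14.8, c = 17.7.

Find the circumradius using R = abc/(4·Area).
s = (a+b+c)/2 = 18.25
Area = √(s(s-a)(s-b)(s-c)) = √(18.25·14.25·3.45·0.55) = 22.2142
R = abc/(4·Area) = (4.0·14.8·17.7)/(4·22.2142) = 1047.84/88.8568 = 11.79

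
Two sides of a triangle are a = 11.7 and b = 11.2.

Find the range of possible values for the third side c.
By the triangle inequality: |a - b| < c < a + b
|11.7 - 11.2| < c < 11.7 + 11.2
0.5 < c < 22.9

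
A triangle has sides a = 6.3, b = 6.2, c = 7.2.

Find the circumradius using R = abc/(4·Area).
s = (a+b+c)/2 = 9.85
Area = √(s(s-a)(s-b)(s-c)) = √(9.85·3.55·3.65·2.65) = 18.3908
R = abc/(4·Area) = (6.3·6.2·7.2)/(4·18.3908) = 281.232/73.5632 = 3.823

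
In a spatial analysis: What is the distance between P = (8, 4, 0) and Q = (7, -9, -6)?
d = √[(-1)² + (-13)² + (-6)²] = √206 = 14.35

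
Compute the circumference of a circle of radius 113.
Circumference = 2 * pi * r
Circumference = 2 * pi * 113
Circumference = 710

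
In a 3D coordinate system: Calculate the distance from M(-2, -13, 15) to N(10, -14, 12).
d = √[(12)² + (-1)² + (-3)²] = √154 = 12.41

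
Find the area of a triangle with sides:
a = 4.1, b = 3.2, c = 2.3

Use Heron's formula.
s = (a+b+c)/2 = (4.1+3.2+2.3)/2 = 4.8
A = √(s(s-a)(s-b)(s-c)) = √(4.8·0.7·1.6·2.5)
A = √13.44 = 3.666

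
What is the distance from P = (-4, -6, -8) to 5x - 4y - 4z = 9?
d = |5(-4) + (-4)(-6) + (-4)(-8) - (9)| / √(5² + (-4)² + (-4)²) = 27/√57 = 3.576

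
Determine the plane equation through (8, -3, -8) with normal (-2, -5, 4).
d = n·P = (-2)(8) + (-5)(-3) + (4)(-8) = -33
Plane: -2x - 5y + 4z = -33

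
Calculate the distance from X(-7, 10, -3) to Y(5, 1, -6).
d = √[(12)² + (-9)² + (-3)²] = √234 = 15.3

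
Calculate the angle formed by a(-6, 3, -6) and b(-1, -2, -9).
a·b = 54, |a|² = 81, |b|² = 86
cos θ = 54/√6966 ≈ 0.647
θ ≈ 49.68°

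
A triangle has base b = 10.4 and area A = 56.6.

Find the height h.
A = ½bh  →  h = 2A/b
h = 2·56.6/10.4 = 10.88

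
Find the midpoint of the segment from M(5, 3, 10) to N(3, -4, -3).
Midpoint = ((5+3)/2, (3-4)/2, (10-3)/2) = (4, -0.5, 3.5)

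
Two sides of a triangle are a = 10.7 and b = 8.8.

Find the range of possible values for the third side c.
By the triangle inequality: |a - b| < c < a + b
|10.7 - 8.8| < c < 10.7 + 8.8
1.9 < c < 19.5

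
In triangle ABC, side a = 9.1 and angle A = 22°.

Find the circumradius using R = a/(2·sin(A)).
R = a/(2·sin(A)) = 9.1/(2·sin(22°))
R = 9.1/(2·0.374607) = 9.1/0.749213 = 12.15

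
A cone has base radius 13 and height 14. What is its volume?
Volume = (1/3) * pi * r² * h
Volume = (1/3) * pi * 13² * 14
Volume = (1/3) * pi * 169 * 14
Volume = (1/3) * pi * 2366
Volume = 2477.67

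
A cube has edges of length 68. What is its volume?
Volume = s³
Volume = 68³
Volume = 314432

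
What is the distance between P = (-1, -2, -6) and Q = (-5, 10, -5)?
d = √[(-4)² + (12)² + (1)²] = √161 = 12.69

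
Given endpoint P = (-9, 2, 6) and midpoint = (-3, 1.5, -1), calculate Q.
Q = (2×(-3) - (-9), 2×1.5 - 2, 2×(-1) - 6) = (3, 1, -8)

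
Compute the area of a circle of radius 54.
Area = pi * r²
Area = pi * 54²
Area = pi * 2916
Area = 9160.88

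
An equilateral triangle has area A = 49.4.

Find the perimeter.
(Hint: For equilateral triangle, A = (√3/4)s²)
A = (√3/4)s²  →  s² = 4A/√3 = 4·49.4/√3 = 114.084
s = 10.681
Perimeter = 3s = 32.04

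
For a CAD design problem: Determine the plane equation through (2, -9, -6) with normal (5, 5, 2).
d = n·P = (5)(2) + (5)(-9) + (2)(-6) = -47
Plane: 5x + 5y + 2z = -47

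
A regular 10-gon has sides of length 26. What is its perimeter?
Perimeter = number of sides * side length
Perimeter = 10 * 26
Perimeter = 260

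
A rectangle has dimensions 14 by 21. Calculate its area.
Area = length * width
Area = 14 * 21
Area = 294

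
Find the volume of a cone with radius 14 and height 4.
Volume = (1/3) * pi * r² * h
Volume = (1/3) * pi * 14² * 4
Volume = (1/3) * pi * 196 * 4
Volume = (1/3) * pi * 784
Volume = 821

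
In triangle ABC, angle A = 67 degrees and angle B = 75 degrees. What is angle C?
Sum of angles in a triangle = 180 degrees
Third angle = 180 - 67 - 75
Third angle = 38 degrees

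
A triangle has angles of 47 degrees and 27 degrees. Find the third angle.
Sum of angles in a triangle = 180 degrees
Third angle = 180 - 47 - 27
Third angle = 106 degrees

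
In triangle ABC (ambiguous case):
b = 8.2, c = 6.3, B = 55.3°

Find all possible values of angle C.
sin(C)/c = sin(B)/b  →  sin(C) = c·sin(B)/b = 6.3·sin(55.3°)/8.2 = 0.631647
C₁ = arcsin(0.631647) = 39.17°,  C₂ = 180° - C₁ = 140.83°
Check C₂: A = 180° - 55.3° - 140.83° = -16.13° ≤ 0, rejected
C = 39.17° (one solution)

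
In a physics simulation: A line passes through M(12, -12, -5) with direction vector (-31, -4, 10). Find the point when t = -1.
P(-1) = (12 + (-31)(-1), -12 + (-4)(-1), -5 + 10(-1)) = (43, -8, -15)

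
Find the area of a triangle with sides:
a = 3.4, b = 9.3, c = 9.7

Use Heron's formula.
s = (a+b+c)/2 = (3.4+9.3+9.7)/2 = 11.2
A = √(s(s-a)(s-b)(s-c)) = √(11.2·7.8·1.9·1.5)
A = √248.976 = 15.78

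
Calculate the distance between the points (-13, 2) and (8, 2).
Using the distance formula: d = sqrt((x₂-x₁)² + (y₂-y₁)²)
dx = 8 - (-13) = 21
dy = 2 - 2 = 0
d = sqrt(21² + 0²) = sqrt(441 + 0) = sqrt(441) = 21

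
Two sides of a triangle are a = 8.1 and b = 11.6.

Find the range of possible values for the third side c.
By the triangle inequality: |a - b| < c < a + b
|8.1 - 11.6| < c < 8.1 + 11.6
3.5 < c < 19.7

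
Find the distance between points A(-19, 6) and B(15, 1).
Using the distance formula: d = sqrt((x₂-x₁)² + (y₂-y₁)²)
dx = 15 - (-19) = 34
dy = 1 - 6 = -5
d = sqrt(34² + (-5)²) = sqrt(1156 + 25) = sqrt(1181) = 34.37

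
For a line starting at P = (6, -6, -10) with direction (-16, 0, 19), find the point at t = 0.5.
P(0.5) = (6 + (-16)(0.5), -6 + 0(0.5), -10 + 19(0.5)) = (-2, -6, -0.5)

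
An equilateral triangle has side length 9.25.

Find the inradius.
For an equilateral triangle, r = s/(2√3) where s is the side.
r = 9.25/(2√3) = 9.25/3.464102 = 2.67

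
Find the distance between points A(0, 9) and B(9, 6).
Using the distance formula: d = sqrt((x₂-x₁)² + (y₂-y₁)²)
dx = 9 - 0 = 9
dy = 6 - 9 = -3
d = sqrt(9² + (-3)²) = sqrt(81 + 9) = sqrt(90) = 9.49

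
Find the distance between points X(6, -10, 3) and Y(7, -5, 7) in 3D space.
d = √[(1)² + (5)² + (4)²] = √42 = 6.481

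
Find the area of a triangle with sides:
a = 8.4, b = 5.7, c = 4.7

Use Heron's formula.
s = (a+b+c)/2 = (8.4+5.7+4.7)/2 = 9.4
A = √(s(s-a)(s-b)(s-c)) = √(9.4·1·3.7·4.7)
A = √163.466 = 12.79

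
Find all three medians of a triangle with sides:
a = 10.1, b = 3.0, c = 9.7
Using m_x = ½√(2y² + 2z² - x²):
m_a = ½√(2·3.0² + 2·9.7² - 10.1²) = ½√104.17 = 5.103
m_b = ½√(2·10.1² + 2·9.7² - 3.0²) = ½√383.2 = 9.788
m_c = ½√(2·10.1² + 2·3.0² - 9.7²) = ½√127.93 = 5.655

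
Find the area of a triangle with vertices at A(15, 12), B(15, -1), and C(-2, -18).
Using the coordinate formula: Area = (1/2)|x₁(y₂-y₃) + x₂(y₃-y₁) + x₃(y₁-y₂)|
Area = (1/2)|15((-1)-(-18)) + 15((-18)-12) + (-2)(12-(-1))|
Area = (1/2)|15*17 + 15*(-30) + (-2)*13|
Area = (1/2)|255 + (-450) + (-26)|
Area = (1/2)*221 = 110.50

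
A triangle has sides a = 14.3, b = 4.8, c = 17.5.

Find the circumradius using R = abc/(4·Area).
s = (a+b+c)/2 = 18.3
Area = √(s(s-a)(s-b)(s-c)) = √(18.3·4·13.5·0.8) = 28.1169
R = abc/(4·Area) = (14.3·4.8·17.5)/(4·28.1169) = 1201.2/112.4676 = 10.68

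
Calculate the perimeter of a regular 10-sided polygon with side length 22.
Perimeter = number of sides * side length
Perimeter = 10 * 22
Perimeter = 220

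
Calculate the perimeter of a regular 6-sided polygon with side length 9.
Perimeter = number of sides * side length
Perimeter = 6 * 9
Perimeter = 54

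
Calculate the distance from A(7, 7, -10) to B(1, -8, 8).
d = √[(-6)² + (-15)² + (18)²] = √585 = 24.19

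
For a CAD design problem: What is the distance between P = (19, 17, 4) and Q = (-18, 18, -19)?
d = √[(-37)² + (1)² + (-23)²] = √1899 = 43.58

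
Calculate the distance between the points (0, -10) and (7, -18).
Using the distance formula: d = sqrt((x₂-x₁)² + (y₂-y₁)²)
dx = 7 - 0 = 7
dy = (-18) - (-10) = -8
d = sqrt(7² + (-8)²) = sqrt(49 + 64) = sqrt(113) = 10.63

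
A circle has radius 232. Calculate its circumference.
Circumference = 2 * pi * r
Circumference = 2 * pi * 232
Circumference = 1457.70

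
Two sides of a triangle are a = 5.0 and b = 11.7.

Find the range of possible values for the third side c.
By the triangle inequality: |a - b| < c < a + b
|5.0 - 11.7| < c < 5.0 + 11.7
6.7 < c < 16.7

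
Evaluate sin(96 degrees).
sin(96 degrees) = 0.9945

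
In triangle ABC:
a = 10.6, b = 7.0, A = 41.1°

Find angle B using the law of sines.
sin(B)/b = sin(A)/a
sin(B) = b·sin(A)/a = 7.0·sin(41.1°)/10.6 = 0.434116
B = arcsin(0.434116) = 25.73°  (b ≤ a, so B ≤ A and the acute solution is unique)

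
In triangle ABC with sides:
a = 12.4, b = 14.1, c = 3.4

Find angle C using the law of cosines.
cos(C) = (a² + b² - c²)/(2ab)
cos(C) = (12.4² + 14.1² - 3.4²)/(2·12.4·14.1) = 341.01/349.68 = 0.975206
C = arccos(0.975206) = 12.79°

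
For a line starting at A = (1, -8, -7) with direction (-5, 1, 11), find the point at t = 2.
P(2) = (1 + (-5)(2), -8 + 1(2), -7 + 11(2)) = (-9, -6, 15)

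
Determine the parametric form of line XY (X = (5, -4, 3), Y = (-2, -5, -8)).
Direction vector d = Y - X = (-7, -1, -11)
x = 5 - 7t, y = -4 - t, z = 3 - 11t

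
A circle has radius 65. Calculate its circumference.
Circumference = 2 * pi * r
Circumference = 2 * pi * 65
Circumference = 408.41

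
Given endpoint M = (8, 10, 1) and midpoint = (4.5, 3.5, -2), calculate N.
N = (2×4.5 - 8, 2×3.5 - 10, 2×(-2) - 1) = (1, -3, -5)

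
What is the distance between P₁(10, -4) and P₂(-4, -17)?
Using the distance formula: d = sqrt((x₂-x₁)² + (y₂-y₁)²)
dx = (-4) - 10 = -14
dy = (-17) - (-4) = -13
d = sqrt((-14)² + (-13)²) = sqrt(196 + 169) = sqrt(365) = 19.10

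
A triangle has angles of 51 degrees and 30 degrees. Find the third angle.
Sum of angles in a triangle = 180 degrees
Third angle = 180 - 51 - 30
Third angle = 99 degrees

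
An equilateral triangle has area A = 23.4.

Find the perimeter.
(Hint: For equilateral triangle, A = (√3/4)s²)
A = (√3/4)s²  →  s² = 4A/√3 = 4·23.4/√3 = 54.04
s = 7.35119
Perimeter = 3s = 22.05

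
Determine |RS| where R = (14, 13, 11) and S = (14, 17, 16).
d = √[(0)² + (4)² + (5)²] = √41 = 6.403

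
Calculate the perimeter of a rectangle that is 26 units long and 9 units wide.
Perimeter = 2 * (length + width)
Perimeter = 2 * (26 + 9)
Perimeter = 2 * 35
Perimeter = 70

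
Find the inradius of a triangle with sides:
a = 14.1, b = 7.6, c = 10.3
s = (a+b+c)/2 = (14.1+7.6+10.3)/2 = 16
Area = √(s(s-a)(s-b)(s-c)) = √(16·1.9·8.4·5.7) = 38.1517
r = Area/s = 38.1517/16 = 2.384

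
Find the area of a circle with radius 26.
Area = pi * r²
Area = pi * 26²
Area = pi * 676
Area = 2123.72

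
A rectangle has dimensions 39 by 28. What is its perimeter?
Perimeter = 2 * (length + width)
Perimeter = 2 * (39 + 28)
Perimeter = 2 * 67
Perimeter = 134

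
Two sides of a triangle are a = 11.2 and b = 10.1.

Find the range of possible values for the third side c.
By the triangle inequality: |a - b| < c < a + b
|11.2 - 10.1| < c < 11.2 + 10.1
1.1 < c < 21.3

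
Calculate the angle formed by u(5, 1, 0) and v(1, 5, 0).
u·v = 10, |u|² = 26, |v|² = 26
cos θ = 10/√676 ≈ 0.3846
θ ≈ 67.38°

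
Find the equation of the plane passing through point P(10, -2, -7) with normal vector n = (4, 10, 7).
d = n·P = (4)(10) + (10)(-2) + (7)(-7) = -29
Plane: 4x + 10y + 7z = -29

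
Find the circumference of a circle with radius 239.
Circumference = 2 * pi * r
Circumference = 2 * pi * 239
Circumference = 1501.68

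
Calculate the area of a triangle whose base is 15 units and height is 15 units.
Area = (1/2) * base * height
Area = (1/2) * 15 * 15
Area = 112.50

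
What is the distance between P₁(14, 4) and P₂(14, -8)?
Using the distance formula: d = sqrt((x₂-x₁)² + (y₂-y₁)²)
dx = 14 - 14 = 0
dy = (-8) - 4 = -12
d = sqrt(0² + (-12)²) = sqrt(0 + 144) = sqrt(144) = 12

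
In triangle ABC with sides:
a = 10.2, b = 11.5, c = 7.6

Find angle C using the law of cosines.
cos(C) = (a² + b² - c²)/(2ab)
cos(C) = (10.2² + 11.5² - 7.6²)/(2·10.2·11.5) = 178.53/234.6 = 0.760997
C = arccos(0.760997) = 40.45°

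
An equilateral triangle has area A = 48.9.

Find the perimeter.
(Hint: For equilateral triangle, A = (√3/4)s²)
A = (√3/4)s²  →  s² = 4A/√3 = 4·48.9/√3 = 112.93
s = 10.6268
Perimeter = 3s = 31.88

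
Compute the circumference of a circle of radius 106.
Circumference = 2 * pi * r
Circumference = 2 * pi * 106
Circumference = 666.02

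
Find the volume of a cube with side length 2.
Volume = s³
Volume = 2³
Volume = 8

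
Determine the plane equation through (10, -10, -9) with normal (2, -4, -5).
d = n·P = (2)(10) + (-4)(-10) + (-5)(-9) = 105
Plane: 2x - 4y - 5z = 105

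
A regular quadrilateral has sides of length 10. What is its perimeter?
Perimeter = number of sides * side length
Perimeter = 4 * 10
Perimeter = 40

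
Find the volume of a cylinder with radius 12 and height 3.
Volume = pi * r² * h
Volume = pi * 12² * 3
Volume = pi * 144 * 3
Volume = pi * 432
Volume = 1357.17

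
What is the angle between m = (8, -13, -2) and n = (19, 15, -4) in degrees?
m·n = -35, |m|² = 237, |n|² = 602
cos θ = -35/√142674 ≈ -0.09266
θ ≈ 95.32°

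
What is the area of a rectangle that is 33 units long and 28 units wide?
Area = length * width
Area = 33 * 28
Area = 924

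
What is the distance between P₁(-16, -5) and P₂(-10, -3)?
Using the distance formula: d = sqrt((x₂-x₁)² + (y₂-y₁)²)
dx = (-10) - (-16) = 6
dy = (-3) - (-5) = 2
d = sqrt(6² + 2²) = sqrt(36 + 4) = sqrt(40) = 6.32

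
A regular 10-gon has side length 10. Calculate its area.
For a regular 10-gon with side length s = 10:
Apothem a = s / (2*tan(pi/10)) = 10 / (2*tan(pi/10)) ≈ 15.3884
Perimeter P = 10 * 10 = 100
Area = (1/2) * P * a = (1/2) * 100 * 15.3884 = 769.42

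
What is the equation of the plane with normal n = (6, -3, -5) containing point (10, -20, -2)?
d = n·P = (6)(10) + (-3)(-20) + (-5)(-2) = 130
Plane: 6x - 3y - 5z = 130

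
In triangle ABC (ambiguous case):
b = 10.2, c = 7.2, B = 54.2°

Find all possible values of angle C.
sin(C)/c = sin(B)/b  →  sin(C) = c·sin(B)/b = 7.2·sin(54.2°)/10.2 = 0.572516
C₁ = arcsin(0.572516) = 34.93°,  C₂ = 180° - C₁ = 145.07°
Check C₂: A = 180° - 54.2° - 145.07° = -19.27° ≤ 0, rejected
C = 34.93° (one solution)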